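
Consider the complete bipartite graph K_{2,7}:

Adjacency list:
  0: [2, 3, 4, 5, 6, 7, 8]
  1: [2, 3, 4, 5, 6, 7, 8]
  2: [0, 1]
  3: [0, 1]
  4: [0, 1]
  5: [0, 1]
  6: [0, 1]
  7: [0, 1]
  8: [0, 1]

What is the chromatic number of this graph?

K_{2,7} is bipartite: vertices split into two independent sets of size 2 and 7.
Color one set 0, the other 1. No adjacent vertices share a color.
Chromatic number = 2.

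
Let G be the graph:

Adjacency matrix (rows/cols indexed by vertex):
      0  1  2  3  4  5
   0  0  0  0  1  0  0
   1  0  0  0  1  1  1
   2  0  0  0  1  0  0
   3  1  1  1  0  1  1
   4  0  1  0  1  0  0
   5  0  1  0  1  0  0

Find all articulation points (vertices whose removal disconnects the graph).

An articulation point is a vertex whose removal disconnects the graph.
Articulation points: [3]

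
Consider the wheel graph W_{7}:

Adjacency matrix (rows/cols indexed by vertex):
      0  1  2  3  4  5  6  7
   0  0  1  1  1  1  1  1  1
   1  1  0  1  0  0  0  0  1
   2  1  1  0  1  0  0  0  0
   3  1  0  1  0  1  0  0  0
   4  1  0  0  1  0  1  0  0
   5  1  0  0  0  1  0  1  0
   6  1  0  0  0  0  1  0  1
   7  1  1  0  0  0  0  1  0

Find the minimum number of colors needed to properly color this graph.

W_{7} = C_{7} plus a hub adjacent to every cycle vertex.
The outer cycle needs 3 colors (odd cycle); the hub is adjacent to all of them so needs a fresh color.
Chromatic number = 3 + 1 = 4.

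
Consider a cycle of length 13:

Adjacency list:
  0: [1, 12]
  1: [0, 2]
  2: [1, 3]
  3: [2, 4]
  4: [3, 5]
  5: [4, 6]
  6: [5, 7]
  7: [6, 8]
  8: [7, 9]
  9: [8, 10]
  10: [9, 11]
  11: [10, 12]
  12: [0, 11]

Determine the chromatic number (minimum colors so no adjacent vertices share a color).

This is an odd cycle (C_13). Odd cycles are not bipartite (any 2-coloring forces two adjacent vertices to match), and 3 colors suffice.
Chromatic number = 3.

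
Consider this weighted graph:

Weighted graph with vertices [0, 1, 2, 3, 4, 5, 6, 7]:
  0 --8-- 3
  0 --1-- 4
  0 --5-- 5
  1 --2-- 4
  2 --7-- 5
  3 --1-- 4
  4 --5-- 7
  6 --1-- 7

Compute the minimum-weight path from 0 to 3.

Using Dijkstra's algorithm from vertex 0:
Shortest path: 0 -> 4 -> 3
Total weight: 1 + 1 = 2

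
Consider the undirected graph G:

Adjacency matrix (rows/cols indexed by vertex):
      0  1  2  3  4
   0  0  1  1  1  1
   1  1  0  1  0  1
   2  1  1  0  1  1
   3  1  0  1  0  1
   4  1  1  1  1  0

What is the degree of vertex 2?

Vertex 2 has neighbors [0, 1, 3, 4], so deg(2) = 4.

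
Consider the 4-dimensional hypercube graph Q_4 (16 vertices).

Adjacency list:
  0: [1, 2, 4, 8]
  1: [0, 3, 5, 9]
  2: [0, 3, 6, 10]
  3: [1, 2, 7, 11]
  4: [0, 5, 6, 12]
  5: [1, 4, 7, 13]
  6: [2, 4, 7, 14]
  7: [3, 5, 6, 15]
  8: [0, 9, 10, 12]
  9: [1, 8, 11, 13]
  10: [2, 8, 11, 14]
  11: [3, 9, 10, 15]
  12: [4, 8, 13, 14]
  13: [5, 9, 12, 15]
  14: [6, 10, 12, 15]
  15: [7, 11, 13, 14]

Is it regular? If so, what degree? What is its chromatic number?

In Q_4, every vertex has exactly 4 neighbors (flip one of 4 bits), so it is 4-regular.
Q_4 is bipartite (partition by bit-parity), so chromatic number = 2.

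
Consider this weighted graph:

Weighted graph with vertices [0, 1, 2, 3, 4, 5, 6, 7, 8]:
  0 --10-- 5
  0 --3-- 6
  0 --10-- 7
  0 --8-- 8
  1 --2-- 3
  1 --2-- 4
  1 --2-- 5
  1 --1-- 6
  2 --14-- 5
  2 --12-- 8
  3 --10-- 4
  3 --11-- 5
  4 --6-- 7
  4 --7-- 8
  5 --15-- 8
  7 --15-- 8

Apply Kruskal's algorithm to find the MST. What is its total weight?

Applying Kruskal's algorithm (sort edges by weight, add if no cycle):
  Add (1,6) w=1
  Add (1,5) w=2
  Add (1,4) w=2
  Add (1,3) w=2
  Add (0,6) w=3
  Add (4,7) w=6
  Add (4,8) w=7
  Skip (0,8) w=8 (creates cycle)
  Skip (0,5) w=10 (creates cycle)
  Skip (0,7) w=10 (creates cycle)
  Skip (3,4) w=10 (creates cycle)
  Skip (3,5) w=11 (creates cycle)
  Add (2,8) w=12
  Skip (2,5) w=14 (creates cycle)
  Skip (5,8) w=15 (creates cycle)
  Skip (7,8) w=15 (creates cycle)
MST weight = 35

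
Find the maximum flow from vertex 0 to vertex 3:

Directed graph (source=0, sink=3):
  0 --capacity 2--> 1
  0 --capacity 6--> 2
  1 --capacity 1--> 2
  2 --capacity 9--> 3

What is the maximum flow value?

Computing max flow:
  Flow on (0->1): 1/2
  Flow on (0->2): 6/6
  Flow on (1->2): 1/1
  Flow on (2->3): 7/9
Maximum flow = 7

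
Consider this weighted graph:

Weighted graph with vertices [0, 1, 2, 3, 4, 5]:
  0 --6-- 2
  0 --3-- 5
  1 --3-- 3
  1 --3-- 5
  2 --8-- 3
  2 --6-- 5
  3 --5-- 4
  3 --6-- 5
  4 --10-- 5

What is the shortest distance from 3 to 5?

Using Dijkstra's algorithm from vertex 3:
Shortest path: 3 -> 5
Total weight: 6 = 6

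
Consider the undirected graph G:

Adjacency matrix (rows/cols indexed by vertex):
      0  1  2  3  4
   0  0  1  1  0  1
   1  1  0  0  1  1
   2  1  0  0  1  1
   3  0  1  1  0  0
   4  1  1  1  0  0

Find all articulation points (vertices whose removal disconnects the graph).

No articulation points. The graph is biconnected.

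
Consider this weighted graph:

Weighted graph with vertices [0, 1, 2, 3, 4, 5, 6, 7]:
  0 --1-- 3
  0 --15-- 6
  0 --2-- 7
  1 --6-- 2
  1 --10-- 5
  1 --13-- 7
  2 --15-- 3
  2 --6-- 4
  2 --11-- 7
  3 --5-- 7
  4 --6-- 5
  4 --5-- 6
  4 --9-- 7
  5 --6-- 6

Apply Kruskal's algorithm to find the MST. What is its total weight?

Applying Kruskal's algorithm (sort edges by weight, add if no cycle):
  Add (0,3) w=1
  Add (0,7) w=2
  Skip (3,7) w=5 (creates cycle)
  Add (4,6) w=5
  Add (1,2) w=6
  Add (2,4) w=6
  Add (4,5) w=6
  Skip (5,6) w=6 (creates cycle)
  Add (4,7) w=9
  Skip (1,5) w=10 (creates cycle)
  Skip (2,7) w=11 (creates cycle)
  Skip (1,7) w=13 (creates cycle)
  Skip (0,6) w=15 (creates cycle)
  Skip (2,3) w=15 (creates cycle)
MST weight = 35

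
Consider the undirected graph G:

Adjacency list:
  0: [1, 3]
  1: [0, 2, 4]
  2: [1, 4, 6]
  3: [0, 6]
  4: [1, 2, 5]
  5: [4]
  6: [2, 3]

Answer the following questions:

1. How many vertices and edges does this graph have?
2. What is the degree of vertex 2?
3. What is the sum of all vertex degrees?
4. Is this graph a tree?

Count: 7 vertices, 8 edges.
Vertex 2 has neighbors [1, 4, 6], degree = 3.
Handshaking lemma: 2 * 8 = 16.
A tree on 7 vertices has 6 edges. This graph has 8 edges (2 extra). Not a tree.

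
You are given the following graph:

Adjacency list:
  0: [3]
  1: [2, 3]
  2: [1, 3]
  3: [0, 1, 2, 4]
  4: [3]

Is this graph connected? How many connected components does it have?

Checking connectivity: the graph has 1 connected component(s).
All vertices are reachable from each other. The graph IS connected.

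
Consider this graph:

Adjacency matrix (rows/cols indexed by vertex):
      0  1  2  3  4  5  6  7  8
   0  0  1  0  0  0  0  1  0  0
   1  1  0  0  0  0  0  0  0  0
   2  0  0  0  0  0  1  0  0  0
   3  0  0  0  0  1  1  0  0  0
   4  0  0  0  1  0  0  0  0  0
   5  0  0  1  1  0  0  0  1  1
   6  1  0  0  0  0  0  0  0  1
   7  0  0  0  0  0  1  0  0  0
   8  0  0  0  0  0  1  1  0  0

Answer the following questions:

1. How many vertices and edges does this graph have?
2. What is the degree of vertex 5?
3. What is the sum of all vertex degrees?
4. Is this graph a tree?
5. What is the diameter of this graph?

Count: 9 vertices, 8 edges.
Vertex 5 has neighbors [2, 3, 7, 8], degree = 4.
Handshaking lemma: 2 * 8 = 16.
A graph is a tree iff it is connected and has exactly n-1 edges. This graph is connected (all 9 vertices in one component) and has 9-1 = 8 edges. It is a tree.
Diameter (longest shortest path) = 6.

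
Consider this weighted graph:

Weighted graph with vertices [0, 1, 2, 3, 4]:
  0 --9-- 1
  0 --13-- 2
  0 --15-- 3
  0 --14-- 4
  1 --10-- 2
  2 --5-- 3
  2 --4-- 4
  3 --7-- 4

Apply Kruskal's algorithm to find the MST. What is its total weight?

Applying Kruskal's algorithm (sort edges by weight, add if no cycle):
  Add (2,4) w=4
  Add (2,3) w=5
  Skip (3,4) w=7 (creates cycle)
  Add (0,1) w=9
  Add (1,2) w=10
  Skip (0,2) w=13 (creates cycle)
  Skip (0,4) w=14 (creates cycle)
  Skip (0,3) w=15 (creates cycle)
MST weight = 28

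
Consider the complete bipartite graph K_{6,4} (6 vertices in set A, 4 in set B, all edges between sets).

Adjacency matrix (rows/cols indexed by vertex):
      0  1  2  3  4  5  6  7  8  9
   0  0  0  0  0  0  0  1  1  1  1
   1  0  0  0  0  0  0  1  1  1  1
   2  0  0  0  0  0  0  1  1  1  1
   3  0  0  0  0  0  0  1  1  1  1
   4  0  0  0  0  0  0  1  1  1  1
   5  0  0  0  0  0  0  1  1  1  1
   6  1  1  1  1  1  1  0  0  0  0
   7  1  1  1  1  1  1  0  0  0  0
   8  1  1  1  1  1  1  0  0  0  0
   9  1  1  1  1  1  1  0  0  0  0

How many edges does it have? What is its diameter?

K_{6,4} has 6 * 4 = 24 edges.
Any vertex reaches any opposite-side vertex in 1 step; same-side vertices reach in 2 steps via any opposite-side vertex.
Diameter = 2.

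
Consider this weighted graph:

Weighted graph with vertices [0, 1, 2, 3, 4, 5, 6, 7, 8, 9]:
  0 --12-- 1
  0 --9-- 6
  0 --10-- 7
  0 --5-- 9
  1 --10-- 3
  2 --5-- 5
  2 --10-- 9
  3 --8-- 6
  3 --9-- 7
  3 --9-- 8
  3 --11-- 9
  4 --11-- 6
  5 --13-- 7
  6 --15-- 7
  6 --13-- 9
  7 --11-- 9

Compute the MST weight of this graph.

Applying Kruskal's algorithm (sort edges by weight, add if no cycle):
  Add (0,9) w=5
  Add (2,5) w=5
  Add (3,6) w=8
  Add (0,6) w=9
  Add (3,7) w=9
  Add (3,8) w=9
  Skip (0,7) w=10 (creates cycle)
  Add (1,3) w=10
  Add (2,9) w=10
  Skip (3,9) w=11 (creates cycle)
  Add (4,6) w=11
  Skip (7,9) w=11 (creates cycle)
  Skip (0,1) w=12 (creates cycle)
  Skip (5,7) w=13 (creates cycle)
  Skip (6,9) w=13 (creates cycle)
  Skip (6,7) w=15 (creates cycle)
MST weight = 76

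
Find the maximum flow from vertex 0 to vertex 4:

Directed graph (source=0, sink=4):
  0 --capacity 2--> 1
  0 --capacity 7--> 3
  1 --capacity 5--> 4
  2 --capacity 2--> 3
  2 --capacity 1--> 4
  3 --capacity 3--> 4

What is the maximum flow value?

Computing max flow:
  Flow on (0->1): 2/2
  Flow on (0->3): 3/7
  Flow on (1->4): 2/5
  Flow on (3->4): 3/3
Maximum flow = 5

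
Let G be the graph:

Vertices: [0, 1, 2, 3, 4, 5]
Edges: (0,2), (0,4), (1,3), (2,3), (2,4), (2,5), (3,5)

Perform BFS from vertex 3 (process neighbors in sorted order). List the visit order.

BFS from vertex 3 (neighbors processed in ascending order):
Visit order: 3, 1, 2, 5, 0, 4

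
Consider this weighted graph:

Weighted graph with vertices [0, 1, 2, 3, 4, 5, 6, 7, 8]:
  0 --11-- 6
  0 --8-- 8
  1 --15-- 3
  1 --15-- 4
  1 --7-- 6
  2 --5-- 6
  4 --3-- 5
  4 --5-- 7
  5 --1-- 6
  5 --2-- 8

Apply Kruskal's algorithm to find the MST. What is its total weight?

Applying Kruskal's algorithm (sort edges by weight, add if no cycle):
  Add (5,6) w=1
  Add (5,8) w=2
  Add (4,5) w=3
  Add (2,6) w=5
  Add (4,7) w=5
  Add (1,6) w=7
  Add (0,8) w=8
  Skip (0,6) w=11 (creates cycle)
  Skip (1,4) w=15 (creates cycle)
  Add (1,3) w=15
MST weight = 46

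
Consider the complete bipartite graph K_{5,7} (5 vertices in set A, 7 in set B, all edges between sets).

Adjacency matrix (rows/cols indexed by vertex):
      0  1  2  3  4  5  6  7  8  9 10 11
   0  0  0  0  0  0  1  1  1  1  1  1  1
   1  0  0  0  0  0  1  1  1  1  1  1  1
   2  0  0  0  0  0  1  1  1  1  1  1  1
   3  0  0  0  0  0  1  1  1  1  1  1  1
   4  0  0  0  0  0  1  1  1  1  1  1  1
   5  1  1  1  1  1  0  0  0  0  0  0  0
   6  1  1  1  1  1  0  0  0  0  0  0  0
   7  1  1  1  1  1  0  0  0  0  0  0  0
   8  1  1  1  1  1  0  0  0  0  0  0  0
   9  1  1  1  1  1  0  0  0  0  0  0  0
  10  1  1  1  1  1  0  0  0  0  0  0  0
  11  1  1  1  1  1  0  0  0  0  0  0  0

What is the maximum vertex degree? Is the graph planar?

Set-A vertices have degree 7; set-B vertices have degree 5. Maximum degree = max(5,7) = 7.
K_{5,7} contains K_{3,3} as a subgraph (since both sides have >= 3 vertices); by Kuratowski's theorem it is not planar.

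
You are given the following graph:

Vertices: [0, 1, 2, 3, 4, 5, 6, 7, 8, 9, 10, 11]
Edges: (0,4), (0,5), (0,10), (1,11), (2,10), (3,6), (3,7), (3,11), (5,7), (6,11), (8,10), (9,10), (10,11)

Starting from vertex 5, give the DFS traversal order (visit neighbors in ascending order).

DFS from vertex 5 (neighbors processed in ascending order):
Visit order: 5, 0, 4, 10, 2, 8, 9, 11, 1, 3, 6, 7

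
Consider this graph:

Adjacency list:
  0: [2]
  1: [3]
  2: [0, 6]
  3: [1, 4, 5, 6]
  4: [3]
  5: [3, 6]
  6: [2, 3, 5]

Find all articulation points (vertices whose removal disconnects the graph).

An articulation point is a vertex whose removal disconnects the graph.
Articulation points: [2, 3, 6]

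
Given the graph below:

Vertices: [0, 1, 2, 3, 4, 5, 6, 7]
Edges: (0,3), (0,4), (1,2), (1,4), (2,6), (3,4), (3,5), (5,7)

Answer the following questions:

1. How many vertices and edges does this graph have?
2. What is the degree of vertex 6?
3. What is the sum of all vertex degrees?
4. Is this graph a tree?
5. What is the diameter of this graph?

Count: 8 vertices, 8 edges.
Vertex 6 has neighbors [2], degree = 1.
Handshaking lemma: 2 * 8 = 16.
A tree on 8 vertices has 7 edges. This graph has 8 edges (1 extra). Not a tree.
Diameter (longest shortest path) = 6.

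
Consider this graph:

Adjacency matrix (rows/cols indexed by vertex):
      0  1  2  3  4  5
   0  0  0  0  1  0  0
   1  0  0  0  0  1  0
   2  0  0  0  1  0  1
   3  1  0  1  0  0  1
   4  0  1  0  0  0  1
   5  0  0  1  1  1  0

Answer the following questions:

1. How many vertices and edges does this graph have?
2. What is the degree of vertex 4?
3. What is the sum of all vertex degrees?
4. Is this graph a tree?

Count: 6 vertices, 6 edges.
Vertex 4 has neighbors [1, 5], degree = 2.
Handshaking lemma: 2 * 6 = 12.
A tree on 6 vertices has 5 edges. This graph has 6 edges (1 extra). Not a tree.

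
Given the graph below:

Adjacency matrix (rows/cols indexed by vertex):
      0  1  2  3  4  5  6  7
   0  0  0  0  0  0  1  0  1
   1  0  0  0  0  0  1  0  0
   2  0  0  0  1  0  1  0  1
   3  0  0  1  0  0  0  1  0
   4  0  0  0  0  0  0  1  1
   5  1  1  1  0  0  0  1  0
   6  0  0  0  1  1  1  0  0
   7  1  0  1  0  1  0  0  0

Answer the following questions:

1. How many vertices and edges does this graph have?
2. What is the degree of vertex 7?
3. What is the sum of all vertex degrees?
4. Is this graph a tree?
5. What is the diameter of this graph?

Count: 8 vertices, 10 edges.
Vertex 7 has neighbors [0, 2, 4], degree = 3.
Handshaking lemma: 2 * 10 = 20.
A tree on 8 vertices has 7 edges. This graph has 10 edges (3 extra). Not a tree.
Diameter (longest shortest path) = 3.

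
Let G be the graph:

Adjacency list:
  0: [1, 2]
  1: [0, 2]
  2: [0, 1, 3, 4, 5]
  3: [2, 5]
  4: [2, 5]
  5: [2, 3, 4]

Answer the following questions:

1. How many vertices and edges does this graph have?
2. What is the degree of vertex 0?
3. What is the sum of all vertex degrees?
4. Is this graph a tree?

Count: 6 vertices, 8 edges.
Vertex 0 has neighbors [1, 2], degree = 2.
Handshaking lemma: 2 * 8 = 16.
A tree on 6 vertices has 5 edges. This graph has 8 edges (3 extra). Not a tree.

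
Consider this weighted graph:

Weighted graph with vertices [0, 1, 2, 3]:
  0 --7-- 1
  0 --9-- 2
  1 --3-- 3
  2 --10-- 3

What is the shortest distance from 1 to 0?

Using Dijkstra's algorithm from vertex 1:
Shortest path: 1 -> 0
Total weight: 7 = 7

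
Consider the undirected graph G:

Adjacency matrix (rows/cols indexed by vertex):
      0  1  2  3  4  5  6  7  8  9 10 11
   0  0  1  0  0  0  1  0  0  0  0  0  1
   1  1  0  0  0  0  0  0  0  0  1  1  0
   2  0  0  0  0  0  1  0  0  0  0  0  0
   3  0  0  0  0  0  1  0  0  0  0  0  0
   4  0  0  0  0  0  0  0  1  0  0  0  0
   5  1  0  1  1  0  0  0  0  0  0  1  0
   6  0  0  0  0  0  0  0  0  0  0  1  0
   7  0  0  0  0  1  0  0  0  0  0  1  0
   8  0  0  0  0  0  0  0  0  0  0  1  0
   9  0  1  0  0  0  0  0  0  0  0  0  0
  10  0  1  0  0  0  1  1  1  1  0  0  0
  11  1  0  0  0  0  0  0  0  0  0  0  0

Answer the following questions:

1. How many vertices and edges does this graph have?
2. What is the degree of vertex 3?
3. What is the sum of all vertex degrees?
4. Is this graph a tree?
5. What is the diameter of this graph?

Count: 12 vertices, 12 edges.
Vertex 3 has neighbors [5], degree = 1.
Handshaking lemma: 2 * 12 = 24.
A tree on 12 vertices has 11 edges. This graph has 12 edges (1 extra). Not a tree.
Diameter (longest shortest path) = 5.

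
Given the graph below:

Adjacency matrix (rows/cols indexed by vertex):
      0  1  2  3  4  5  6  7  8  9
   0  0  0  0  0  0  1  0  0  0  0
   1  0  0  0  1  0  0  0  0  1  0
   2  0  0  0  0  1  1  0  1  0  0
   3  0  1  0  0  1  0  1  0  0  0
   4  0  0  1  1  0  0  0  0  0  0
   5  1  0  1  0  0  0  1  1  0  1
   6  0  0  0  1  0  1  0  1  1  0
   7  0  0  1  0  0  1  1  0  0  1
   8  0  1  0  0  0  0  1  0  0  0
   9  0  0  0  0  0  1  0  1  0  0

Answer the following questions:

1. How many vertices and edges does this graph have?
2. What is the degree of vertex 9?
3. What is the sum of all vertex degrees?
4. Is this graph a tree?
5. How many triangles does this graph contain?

Count: 10 vertices, 14 edges.
Vertex 9 has neighbors [5, 7], degree = 2.
Handshaking lemma: 2 * 14 = 28.
A tree on 10 vertices has 9 edges. This graph has 14 edges (5 extra). Not a tree.
Number of triangles = 3.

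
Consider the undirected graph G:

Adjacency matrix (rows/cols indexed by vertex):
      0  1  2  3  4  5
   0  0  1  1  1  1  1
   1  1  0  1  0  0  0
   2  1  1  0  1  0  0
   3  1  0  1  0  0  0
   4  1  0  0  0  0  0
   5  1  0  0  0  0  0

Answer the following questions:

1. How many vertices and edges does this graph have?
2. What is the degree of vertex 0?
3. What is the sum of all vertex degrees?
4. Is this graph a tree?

Count: 6 vertices, 7 edges.
Vertex 0 has neighbors [1, 2, 3, 4, 5], degree = 5.
Handshaking lemma: 2 * 7 = 14.
A tree on 6 vertices has 5 edges. This graph has 7 edges (2 extra). Not a tree.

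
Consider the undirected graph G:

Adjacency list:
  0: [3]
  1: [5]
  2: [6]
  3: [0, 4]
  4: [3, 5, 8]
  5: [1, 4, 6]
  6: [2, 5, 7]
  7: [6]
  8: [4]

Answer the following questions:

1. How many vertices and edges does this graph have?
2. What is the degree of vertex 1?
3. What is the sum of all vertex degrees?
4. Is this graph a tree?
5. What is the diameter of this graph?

Count: 9 vertices, 8 edges.
Vertex 1 has neighbors [5], degree = 1.
Handshaking lemma: 2 * 8 = 16.
A graph is a tree iff it is connected and has exactly n-1 edges. This graph is connected (all 9 vertices in one component) and has 9-1 = 8 edges. It is a tree.
Diameter (longest shortest path) = 5.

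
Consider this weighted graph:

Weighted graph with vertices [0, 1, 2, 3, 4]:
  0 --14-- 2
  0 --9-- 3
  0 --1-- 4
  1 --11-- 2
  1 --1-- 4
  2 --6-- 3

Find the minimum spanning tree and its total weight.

Applying Kruskal's algorithm (sort edges by weight, add if no cycle):
  Add (0,4) w=1
  Add (1,4) w=1
  Add (2,3) w=6
  Add (0,3) w=9
  Skip (1,2) w=11 (creates cycle)
  Skip (0,2) w=14 (creates cycle)
MST weight = 17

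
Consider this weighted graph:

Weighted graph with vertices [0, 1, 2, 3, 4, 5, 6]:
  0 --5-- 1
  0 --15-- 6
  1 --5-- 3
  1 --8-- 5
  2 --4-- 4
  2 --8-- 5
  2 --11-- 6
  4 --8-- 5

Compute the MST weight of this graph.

Applying Kruskal's algorithm (sort edges by weight, add if no cycle):
  Add (2,4) w=4
  Add (0,1) w=5
  Add (1,3) w=5
  Add (1,5) w=8
  Add (2,5) w=8
  Skip (4,5) w=8 (creates cycle)
  Add (2,6) w=11
  Skip (0,6) w=15 (creates cycle)
MST weight = 41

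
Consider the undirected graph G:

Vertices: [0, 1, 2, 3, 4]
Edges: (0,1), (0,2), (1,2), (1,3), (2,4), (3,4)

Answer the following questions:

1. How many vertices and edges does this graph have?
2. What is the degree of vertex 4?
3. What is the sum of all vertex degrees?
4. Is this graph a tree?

Count: 5 vertices, 6 edges.
Vertex 4 has neighbors [2, 3], degree = 2.
Handshaking lemma: 2 * 6 = 12.
A tree on 5 vertices has 4 edges. This graph has 6 edges (2 extra). Not a tree.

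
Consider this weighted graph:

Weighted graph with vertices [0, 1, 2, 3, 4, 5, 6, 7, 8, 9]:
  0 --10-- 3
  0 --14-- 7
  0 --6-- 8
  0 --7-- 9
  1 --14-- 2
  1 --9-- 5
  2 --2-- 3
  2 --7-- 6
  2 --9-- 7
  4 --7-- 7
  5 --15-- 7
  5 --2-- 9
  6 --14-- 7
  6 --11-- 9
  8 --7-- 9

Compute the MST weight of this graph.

Applying Kruskal's algorithm (sort edges by weight, add if no cycle):
  Add (2,3) w=2
  Add (5,9) w=2
  Add (0,8) w=6
  Add (0,9) w=7
  Add (2,6) w=7
  Add (4,7) w=7
  Skip (8,9) w=7 (creates cycle)
  Add (1,5) w=9
  Add (2,7) w=9
  Add (0,3) w=10
  Skip (6,9) w=11 (creates cycle)
  Skip (0,7) w=14 (creates cycle)
  Skip (1,2) w=14 (creates cycle)
  Skip (6,7) w=14 (creates cycle)
  Skip (5,7) w=15 (creates cycle)
MST weight = 59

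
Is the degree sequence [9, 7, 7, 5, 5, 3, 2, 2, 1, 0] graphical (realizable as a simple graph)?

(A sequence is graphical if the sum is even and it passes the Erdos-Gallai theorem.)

Sum of degrees = 41. Sum is odd, so the sequence is NOT graphical.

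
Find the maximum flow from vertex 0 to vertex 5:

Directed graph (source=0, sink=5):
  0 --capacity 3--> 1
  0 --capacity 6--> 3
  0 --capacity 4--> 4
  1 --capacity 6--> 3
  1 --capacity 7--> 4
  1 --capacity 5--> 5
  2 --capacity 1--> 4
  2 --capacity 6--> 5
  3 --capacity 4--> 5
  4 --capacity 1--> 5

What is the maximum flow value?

Computing max flow:
  Flow on (0->1): 3/3
  Flow on (0->3): 4/6
  Flow on (0->4): 1/4
  Flow on (1->5): 3/5
  Flow on (3->5): 4/4
  Flow on (4->5): 1/1
Maximum flow = 8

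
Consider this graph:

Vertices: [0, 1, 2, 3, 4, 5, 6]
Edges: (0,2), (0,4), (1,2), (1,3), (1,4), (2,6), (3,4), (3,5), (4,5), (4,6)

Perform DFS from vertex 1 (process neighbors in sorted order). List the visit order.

DFS from vertex 1 (neighbors processed in ascending order):
Visit order: 1, 2, 0, 4, 3, 5, 6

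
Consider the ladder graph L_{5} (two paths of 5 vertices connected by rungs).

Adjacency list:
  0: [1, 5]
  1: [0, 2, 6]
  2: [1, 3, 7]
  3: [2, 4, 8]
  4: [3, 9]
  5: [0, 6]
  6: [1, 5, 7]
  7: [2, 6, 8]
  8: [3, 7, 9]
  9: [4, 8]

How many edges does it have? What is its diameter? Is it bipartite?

Ladder graph L_{5}: 5 rungs + 2 * (5-1) path edges = 5 + 8 = 13 edges.
Diameter = 5.
Ladder graphs are bipartite (alternating coloring along each path).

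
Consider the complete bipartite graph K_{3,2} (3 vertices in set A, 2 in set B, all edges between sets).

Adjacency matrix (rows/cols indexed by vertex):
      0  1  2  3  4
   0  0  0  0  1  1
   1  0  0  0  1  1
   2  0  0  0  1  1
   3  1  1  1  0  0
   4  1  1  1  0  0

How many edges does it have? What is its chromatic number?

K_{3,2} has 3 * 2 = 6 edges.
Bipartite graphs have chromatic number 2 (color each partition differently).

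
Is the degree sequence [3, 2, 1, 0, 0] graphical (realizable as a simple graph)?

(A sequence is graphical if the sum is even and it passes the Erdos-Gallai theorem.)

Sum of degrees = 6. Sum is even but fails Erdos-Gallai. The sequence is NOT graphical.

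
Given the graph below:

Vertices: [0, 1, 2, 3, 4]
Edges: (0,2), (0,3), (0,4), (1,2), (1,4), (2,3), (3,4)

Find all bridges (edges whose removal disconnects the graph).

No bridges found. The graph is 2-edge-connected (no single edge removal disconnects it).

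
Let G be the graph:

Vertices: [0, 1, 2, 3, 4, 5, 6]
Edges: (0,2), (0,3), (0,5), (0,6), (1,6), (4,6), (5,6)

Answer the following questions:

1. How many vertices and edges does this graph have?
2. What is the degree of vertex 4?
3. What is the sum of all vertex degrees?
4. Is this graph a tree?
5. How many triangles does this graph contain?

Count: 7 vertices, 7 edges.
Vertex 4 has neighbors [6], degree = 1.
Handshaking lemma: 2 * 7 = 14.
A tree on 7 vertices has 6 edges. This graph has 7 edges (1 extra). Not a tree.
Number of triangles = 1.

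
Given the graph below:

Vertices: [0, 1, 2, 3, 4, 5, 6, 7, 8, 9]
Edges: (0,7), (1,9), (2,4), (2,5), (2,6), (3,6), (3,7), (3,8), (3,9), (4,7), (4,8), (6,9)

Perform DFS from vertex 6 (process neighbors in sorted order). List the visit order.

DFS from vertex 6 (neighbors processed in ascending order):
Visit order: 6, 2, 4, 7, 0, 3, 8, 9, 1, 5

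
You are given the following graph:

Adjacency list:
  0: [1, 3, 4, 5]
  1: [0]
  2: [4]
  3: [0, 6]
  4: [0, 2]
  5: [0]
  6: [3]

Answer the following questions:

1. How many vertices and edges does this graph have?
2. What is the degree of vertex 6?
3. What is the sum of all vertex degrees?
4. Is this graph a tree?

Count: 7 vertices, 6 edges.
Vertex 6 has neighbors [3], degree = 1.
Handshaking lemma: 2 * 6 = 12.
A graph is a tree iff it is connected and has exactly n-1 edges. This graph is connected (all 7 vertices in one component) and has 7-1 = 6 edges. It is a tree.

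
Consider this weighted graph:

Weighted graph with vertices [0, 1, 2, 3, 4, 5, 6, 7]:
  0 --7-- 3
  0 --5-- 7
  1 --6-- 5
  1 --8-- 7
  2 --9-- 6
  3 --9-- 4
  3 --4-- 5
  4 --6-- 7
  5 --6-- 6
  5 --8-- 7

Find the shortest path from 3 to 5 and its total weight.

Using Dijkstra's algorithm from vertex 3:
Shortest path: 3 -> 5
Total weight: 4 = 4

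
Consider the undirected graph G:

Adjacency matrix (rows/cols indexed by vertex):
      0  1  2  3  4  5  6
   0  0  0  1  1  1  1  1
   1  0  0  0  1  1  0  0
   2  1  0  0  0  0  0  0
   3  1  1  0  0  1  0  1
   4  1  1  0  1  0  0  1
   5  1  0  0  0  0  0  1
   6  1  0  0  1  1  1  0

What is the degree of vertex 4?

Vertex 4 has neighbors [0, 1, 3, 6], so deg(4) = 4.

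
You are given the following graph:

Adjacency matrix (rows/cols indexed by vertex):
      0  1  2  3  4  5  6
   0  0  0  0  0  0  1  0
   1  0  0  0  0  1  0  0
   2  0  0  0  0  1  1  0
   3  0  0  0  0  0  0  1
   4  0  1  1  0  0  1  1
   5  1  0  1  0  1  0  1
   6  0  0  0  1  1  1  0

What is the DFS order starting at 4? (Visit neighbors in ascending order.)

DFS from vertex 4 (neighbors processed in ascending order):
Visit order: 4, 1, 2, 5, 0, 6, 3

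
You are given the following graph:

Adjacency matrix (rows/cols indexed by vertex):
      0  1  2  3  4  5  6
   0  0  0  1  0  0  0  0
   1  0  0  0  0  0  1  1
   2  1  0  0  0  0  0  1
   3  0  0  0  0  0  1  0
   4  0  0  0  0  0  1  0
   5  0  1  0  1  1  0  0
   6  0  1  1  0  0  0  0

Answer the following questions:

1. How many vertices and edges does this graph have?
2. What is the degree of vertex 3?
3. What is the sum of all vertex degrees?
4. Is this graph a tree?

Count: 7 vertices, 6 edges.
Vertex 3 has neighbors [5], degree = 1.
Handshaking lemma: 2 * 6 = 12.
A graph is a tree iff it is connected and has exactly n-1 edges. This graph is connected (all 7 vertices in one component) and has 7-1 = 6 edges. It is a tree.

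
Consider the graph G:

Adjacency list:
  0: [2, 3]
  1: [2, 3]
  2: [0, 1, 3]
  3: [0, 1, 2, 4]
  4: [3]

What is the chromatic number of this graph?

The graph has a maximum clique of size 3 (lower bound on chromatic number).
A valid 3-coloring: {0: 2, 1: 2, 2: 1, 3: 0, 4: 1}.
Chromatic number = 3.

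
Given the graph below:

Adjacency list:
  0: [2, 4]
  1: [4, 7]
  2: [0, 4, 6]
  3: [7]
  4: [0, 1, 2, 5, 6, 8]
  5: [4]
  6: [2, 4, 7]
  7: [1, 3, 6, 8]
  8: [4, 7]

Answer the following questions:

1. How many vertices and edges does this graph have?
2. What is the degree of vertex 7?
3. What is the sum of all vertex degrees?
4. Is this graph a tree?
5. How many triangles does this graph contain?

Count: 9 vertices, 12 edges.
Vertex 7 has neighbors [1, 3, 6, 8], degree = 4.
Handshaking lemma: 2 * 12 = 24.
A tree on 9 vertices has 8 edges. This graph has 12 edges (4 extra). Not a tree.
Number of triangles = 2.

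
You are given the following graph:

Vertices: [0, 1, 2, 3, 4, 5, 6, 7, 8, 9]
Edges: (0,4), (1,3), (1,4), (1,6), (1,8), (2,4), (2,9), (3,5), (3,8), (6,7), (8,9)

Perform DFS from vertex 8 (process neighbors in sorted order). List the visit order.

DFS from vertex 8 (neighbors processed in ascending order):
Visit order: 8, 1, 3, 5, 4, 0, 2, 9, 6, 7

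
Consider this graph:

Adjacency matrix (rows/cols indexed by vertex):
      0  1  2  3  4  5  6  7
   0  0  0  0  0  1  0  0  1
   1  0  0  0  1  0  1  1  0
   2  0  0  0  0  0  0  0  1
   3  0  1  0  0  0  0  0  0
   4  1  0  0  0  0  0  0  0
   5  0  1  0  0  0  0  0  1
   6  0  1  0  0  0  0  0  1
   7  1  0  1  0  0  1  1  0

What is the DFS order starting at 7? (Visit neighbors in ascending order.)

DFS from vertex 7 (neighbors processed in ascending order):
Visit order: 7, 0, 4, 2, 5, 1, 3, 6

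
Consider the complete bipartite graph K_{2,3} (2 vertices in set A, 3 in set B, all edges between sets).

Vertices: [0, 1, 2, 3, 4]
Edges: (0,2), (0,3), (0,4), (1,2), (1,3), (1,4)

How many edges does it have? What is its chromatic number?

K_{2,3} has 2 * 3 = 6 edges.
Bipartite graphs have chromatic number 2 (color each partition differently).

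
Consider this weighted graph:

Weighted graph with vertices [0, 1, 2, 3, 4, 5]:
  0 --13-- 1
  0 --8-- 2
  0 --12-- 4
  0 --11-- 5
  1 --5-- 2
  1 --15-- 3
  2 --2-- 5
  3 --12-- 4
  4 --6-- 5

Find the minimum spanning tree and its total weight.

Applying Kruskal's algorithm (sort edges by weight, add if no cycle):
  Add (2,5) w=2
  Add (1,2) w=5
  Add (4,5) w=6
  Add (0,2) w=8
  Skip (0,5) w=11 (creates cycle)
  Skip (0,4) w=12 (creates cycle)
  Add (3,4) w=12
  Skip (0,1) w=13 (creates cycle)
  Skip (1,3) w=15 (creates cycle)
MST weight = 33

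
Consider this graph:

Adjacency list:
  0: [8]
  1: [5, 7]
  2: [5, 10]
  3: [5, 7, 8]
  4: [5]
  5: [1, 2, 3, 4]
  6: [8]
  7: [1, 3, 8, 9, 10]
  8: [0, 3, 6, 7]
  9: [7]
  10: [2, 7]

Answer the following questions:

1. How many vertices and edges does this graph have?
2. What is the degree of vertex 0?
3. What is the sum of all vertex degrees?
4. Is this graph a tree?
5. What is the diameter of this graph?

Count: 11 vertices, 13 edges.
Vertex 0 has neighbors [8], degree = 1.
Handshaking lemma: 2 * 13 = 26.
A tree on 11 vertices has 10 edges. This graph has 13 edges (3 extra). Not a tree.
Diameter (longest shortest path) = 4.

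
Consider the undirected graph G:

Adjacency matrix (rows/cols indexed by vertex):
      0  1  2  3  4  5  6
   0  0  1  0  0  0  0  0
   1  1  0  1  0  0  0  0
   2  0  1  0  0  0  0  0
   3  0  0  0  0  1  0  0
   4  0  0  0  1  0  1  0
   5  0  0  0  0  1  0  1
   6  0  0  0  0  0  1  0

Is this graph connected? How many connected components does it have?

Checking connectivity: the graph has 2 connected component(s).
Components: [[0, 1, 2], [3, 4, 5, 6]]. The graph is NOT connected.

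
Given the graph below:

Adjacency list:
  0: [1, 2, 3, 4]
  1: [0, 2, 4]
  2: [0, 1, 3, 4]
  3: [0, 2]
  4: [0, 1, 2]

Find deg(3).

Vertex 3 has neighbors [0, 2], so deg(3) = 2.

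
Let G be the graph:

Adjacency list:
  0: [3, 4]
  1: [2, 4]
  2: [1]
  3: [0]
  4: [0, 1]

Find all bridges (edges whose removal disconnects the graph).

A bridge is an edge whose removal increases the number of connected components.
Bridges found: (0,3), (0,4), (1,2), (1,4)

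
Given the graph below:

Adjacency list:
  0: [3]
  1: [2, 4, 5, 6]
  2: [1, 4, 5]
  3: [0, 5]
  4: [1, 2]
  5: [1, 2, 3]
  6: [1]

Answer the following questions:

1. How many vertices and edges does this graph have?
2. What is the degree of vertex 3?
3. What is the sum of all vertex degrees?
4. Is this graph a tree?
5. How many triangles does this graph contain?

Count: 7 vertices, 8 edges.
Vertex 3 has neighbors [0, 5], degree = 2.
Handshaking lemma: 2 * 8 = 16.
A tree on 7 vertices has 6 edges. This graph has 8 edges (2 extra). Not a tree.
Number of triangles = 2.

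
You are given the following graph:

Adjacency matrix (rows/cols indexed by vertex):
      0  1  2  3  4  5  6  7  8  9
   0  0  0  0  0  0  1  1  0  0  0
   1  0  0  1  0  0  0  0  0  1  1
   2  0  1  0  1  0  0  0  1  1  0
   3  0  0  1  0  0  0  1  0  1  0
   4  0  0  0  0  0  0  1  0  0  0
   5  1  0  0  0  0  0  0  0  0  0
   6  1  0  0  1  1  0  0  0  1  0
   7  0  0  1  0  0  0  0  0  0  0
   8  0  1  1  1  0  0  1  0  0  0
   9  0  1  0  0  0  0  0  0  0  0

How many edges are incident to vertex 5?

Vertex 5 has neighbors [0], so deg(5) = 1.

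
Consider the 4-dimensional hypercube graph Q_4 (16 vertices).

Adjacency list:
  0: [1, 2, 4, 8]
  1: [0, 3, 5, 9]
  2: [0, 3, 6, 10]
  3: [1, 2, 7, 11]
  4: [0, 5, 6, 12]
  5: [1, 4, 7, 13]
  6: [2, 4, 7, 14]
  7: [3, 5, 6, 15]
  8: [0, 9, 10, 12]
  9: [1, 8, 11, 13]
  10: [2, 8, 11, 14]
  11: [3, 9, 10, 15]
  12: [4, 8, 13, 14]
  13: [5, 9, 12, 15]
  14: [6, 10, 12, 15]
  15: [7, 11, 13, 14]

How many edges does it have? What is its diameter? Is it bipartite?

The 4-dimensional hypercube Q_4 has 16 vertices and each vertex has degree 4.
Total edges = 16 * 4 / 2 = 32.
Diameter = 4 (max Hamming distance between binary labels).
Hypercubes are bipartite (partition by parity of binary representation).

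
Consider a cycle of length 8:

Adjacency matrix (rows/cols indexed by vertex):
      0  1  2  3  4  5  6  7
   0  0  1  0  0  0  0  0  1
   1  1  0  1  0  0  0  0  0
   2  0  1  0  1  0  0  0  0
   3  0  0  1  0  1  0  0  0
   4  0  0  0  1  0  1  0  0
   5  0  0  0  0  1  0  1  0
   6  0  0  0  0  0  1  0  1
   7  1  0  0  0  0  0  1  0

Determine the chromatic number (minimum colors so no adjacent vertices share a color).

This is an even cycle (C_8). Even cycles are bipartite.
Chromatic number = 2.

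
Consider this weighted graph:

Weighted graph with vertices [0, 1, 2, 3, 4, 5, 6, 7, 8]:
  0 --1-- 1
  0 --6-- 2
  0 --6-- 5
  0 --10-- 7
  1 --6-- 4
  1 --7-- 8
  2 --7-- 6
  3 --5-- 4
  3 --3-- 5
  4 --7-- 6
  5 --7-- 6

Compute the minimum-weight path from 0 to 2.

Using Dijkstra's algorithm from vertex 0:
Shortest path: 0 -> 2
Total weight: 6 = 6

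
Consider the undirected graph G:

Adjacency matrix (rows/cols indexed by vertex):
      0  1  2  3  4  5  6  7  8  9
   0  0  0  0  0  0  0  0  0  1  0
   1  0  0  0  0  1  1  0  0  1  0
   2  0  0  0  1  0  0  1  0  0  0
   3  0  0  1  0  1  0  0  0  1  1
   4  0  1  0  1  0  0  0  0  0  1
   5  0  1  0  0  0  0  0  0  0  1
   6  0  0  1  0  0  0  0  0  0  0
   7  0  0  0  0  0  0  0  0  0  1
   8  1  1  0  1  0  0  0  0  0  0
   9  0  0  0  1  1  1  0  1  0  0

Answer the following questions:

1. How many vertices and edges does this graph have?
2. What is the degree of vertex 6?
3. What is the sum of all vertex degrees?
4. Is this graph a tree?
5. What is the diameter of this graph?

Count: 10 vertices, 12 edges.
Vertex 6 has neighbors [2], degree = 1.
Handshaking lemma: 2 * 12 = 24.
A tree on 10 vertices has 9 edges. This graph has 12 edges (3 extra). Not a tree.
Diameter (longest shortest path) = 4.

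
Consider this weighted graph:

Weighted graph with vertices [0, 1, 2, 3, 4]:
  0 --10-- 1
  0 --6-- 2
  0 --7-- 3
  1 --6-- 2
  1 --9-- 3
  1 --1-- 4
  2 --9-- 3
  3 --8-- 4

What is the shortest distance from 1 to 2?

Using Dijkstra's algorithm from vertex 1:
Shortest path: 1 -> 2
Total weight: 6 = 6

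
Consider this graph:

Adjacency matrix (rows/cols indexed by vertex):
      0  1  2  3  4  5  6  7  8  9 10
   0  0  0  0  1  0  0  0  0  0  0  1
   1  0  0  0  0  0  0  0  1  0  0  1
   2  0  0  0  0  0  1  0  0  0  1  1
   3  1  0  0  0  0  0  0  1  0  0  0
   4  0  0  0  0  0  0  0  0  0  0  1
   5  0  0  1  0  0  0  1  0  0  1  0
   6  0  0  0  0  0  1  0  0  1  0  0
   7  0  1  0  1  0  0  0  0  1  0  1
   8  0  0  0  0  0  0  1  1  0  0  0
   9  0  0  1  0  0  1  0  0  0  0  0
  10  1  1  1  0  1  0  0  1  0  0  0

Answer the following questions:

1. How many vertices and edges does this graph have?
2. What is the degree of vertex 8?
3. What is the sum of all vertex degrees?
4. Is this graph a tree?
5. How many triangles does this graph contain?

Count: 11 vertices, 14 edges.
Vertex 8 has neighbors [6, 7], degree = 2.
Handshaking lemma: 2 * 14 = 28.
A tree on 11 vertices has 10 edges. This graph has 14 edges (4 extra). Not a tree.
Number of triangles = 2.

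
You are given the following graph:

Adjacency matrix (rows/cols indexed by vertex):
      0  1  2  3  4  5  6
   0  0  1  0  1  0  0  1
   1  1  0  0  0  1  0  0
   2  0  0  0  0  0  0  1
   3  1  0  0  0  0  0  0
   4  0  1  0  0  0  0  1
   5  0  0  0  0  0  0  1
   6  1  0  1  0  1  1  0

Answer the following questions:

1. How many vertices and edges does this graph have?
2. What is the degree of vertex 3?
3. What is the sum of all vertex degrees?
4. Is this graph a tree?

Count: 7 vertices, 7 edges.
Vertex 3 has neighbors [0], degree = 1.
Handshaking lemma: 2 * 7 = 14.
A tree on 7 vertices has 6 edges. This graph has 7 edges (1 extra). Not a tree.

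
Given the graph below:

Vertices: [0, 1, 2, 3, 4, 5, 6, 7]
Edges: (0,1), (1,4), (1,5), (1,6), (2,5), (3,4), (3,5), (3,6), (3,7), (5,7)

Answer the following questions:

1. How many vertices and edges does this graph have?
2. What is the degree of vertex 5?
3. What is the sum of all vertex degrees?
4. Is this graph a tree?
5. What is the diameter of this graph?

Count: 8 vertices, 10 edges.
Vertex 5 has neighbors [1, 2, 3, 7], degree = 4.
Handshaking lemma: 2 * 10 = 20.
A tree on 8 vertices has 7 edges. This graph has 10 edges (3 extra). Not a tree.
Diameter (longest shortest path) = 3.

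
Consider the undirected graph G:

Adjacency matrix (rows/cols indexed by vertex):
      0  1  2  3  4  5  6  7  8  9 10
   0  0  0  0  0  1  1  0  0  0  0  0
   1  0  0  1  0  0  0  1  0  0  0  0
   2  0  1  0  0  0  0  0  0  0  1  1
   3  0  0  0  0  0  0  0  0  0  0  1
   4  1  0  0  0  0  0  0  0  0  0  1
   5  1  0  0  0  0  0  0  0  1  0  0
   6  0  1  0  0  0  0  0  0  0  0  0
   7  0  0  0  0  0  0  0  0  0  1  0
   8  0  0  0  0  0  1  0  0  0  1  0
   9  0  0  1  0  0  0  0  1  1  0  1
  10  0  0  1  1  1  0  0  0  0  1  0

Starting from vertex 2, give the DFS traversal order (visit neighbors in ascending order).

DFS from vertex 2 (neighbors processed in ascending order):
Visit order: 2, 1, 6, 9, 7, 8, 5, 0, 4, 10, 3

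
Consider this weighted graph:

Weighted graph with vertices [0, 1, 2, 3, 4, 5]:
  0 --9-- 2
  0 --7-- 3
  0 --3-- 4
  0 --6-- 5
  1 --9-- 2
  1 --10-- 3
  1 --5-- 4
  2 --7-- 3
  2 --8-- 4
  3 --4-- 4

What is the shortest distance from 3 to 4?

Using Dijkstra's algorithm from vertex 3:
Shortest path: 3 -> 4
Total weight: 4 = 4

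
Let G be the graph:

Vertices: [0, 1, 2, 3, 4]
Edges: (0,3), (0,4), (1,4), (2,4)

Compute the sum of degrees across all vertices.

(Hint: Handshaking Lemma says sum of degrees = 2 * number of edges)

Count edges: 4 edges.
By Handshaking Lemma: sum of degrees = 2 * 4 = 8.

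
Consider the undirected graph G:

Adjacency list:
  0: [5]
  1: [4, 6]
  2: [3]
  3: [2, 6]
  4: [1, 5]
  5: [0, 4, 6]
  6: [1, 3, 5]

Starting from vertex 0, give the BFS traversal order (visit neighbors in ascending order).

BFS from vertex 0 (neighbors processed in ascending order):
Visit order: 0, 5, 4, 6, 1, 3, 2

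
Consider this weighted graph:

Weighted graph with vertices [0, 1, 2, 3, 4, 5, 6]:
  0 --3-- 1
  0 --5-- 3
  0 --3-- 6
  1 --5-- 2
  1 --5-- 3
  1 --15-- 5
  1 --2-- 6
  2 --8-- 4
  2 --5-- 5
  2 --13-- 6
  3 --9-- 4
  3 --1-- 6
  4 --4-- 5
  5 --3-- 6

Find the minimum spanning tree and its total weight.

Applying Kruskal's algorithm (sort edges by weight, add if no cycle):
  Add (3,6) w=1
  Add (1,6) w=2
  Add (0,1) w=3
  Skip (0,6) w=3 (creates cycle)
  Add (5,6) w=3
  Add (4,5) w=4
  Skip (0,3) w=5 (creates cycle)
  Add (1,2) w=5
  Skip (1,3) w=5 (creates cycle)
  Skip (2,5) w=5 (creates cycle)
  Skip (2,4) w=8 (creates cycle)
  Skip (3,4) w=9 (creates cycle)
  Skip (2,6) w=13 (creates cycle)
  Skip (1,5) w=15 (creates cycle)
MST weight = 18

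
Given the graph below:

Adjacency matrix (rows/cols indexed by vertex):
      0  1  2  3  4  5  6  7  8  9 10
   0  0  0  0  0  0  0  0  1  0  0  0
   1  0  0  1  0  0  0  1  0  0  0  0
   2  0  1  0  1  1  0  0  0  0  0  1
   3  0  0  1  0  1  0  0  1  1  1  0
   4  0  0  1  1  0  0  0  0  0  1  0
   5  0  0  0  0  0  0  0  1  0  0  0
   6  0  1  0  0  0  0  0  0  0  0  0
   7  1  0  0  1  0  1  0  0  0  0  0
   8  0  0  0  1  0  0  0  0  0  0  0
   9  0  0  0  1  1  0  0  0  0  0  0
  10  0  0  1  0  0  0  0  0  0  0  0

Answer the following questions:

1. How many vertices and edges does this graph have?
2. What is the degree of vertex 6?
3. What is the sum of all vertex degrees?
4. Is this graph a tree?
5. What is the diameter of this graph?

Count: 11 vertices, 12 edges.
Vertex 6 has neighbors [1], degree = 1.
Handshaking lemma: 2 * 12 = 24.
A tree on 11 vertices has 10 edges. This graph has 12 edges (2 extra). Not a tree.
Diameter (longest shortest path) = 5.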